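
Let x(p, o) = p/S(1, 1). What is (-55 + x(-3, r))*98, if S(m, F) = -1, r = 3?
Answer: -5096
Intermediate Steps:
x(p, o) = -p (x(p, o) = p/(-1) = p*(-1) = -p)
(-55 + x(-3, r))*98 = (-55 - 1*(-3))*98 = (-55 + 3)*98 = -52*98 = -5096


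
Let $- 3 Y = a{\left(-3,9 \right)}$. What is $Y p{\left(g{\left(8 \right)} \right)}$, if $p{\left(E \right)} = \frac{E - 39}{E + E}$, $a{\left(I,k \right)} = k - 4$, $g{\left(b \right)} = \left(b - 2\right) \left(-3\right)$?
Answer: $- \frac{95}{36} \approx -2.6389$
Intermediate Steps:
$g{\left(b \right)} = 6 - 3 b$ ($g{\left(b \right)} = \left(-2 + b\right) \left(-3\right) = 6 - 3 b$)
$a{\left(I,k \right)} = -4 + k$
$Y = - \frac{5}{3}$ ($Y = - \frac{-4 + 9}{3} = \left(- \frac{1}{3}\right) 5 = - \frac{5}{3} \approx -1.6667$)
$p{\left(E \right)} = \frac{-39 + E}{2 E}$
$Y p{\left(g{\left(8 \right)} \right)} = - \frac{5 \frac{-39 + \left(6 - 24\right)}{2 \left(6 - 24\right)}}{3} = - \frac{5 \frac{-39 - 18}{2 \left(-18\right)}}{3} = - \frac{5 \cdot \frac{1}{2} \left(- \frac{1}{18}\right) \left(-57\right)}{3} = \left(- \frac{5}{3}\right) \frac{19}{12} = - \frac{95}{36}$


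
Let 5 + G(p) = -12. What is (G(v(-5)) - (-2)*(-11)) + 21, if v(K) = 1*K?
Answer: -18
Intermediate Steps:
v(K) = K
G(p) = -17 (G(p) = -5 - 12 = -17)
(G(v(-5)) - (-2)*(-11)) + 21 = (-17 - (-2)*(-11)) + 21 = (-17 - 1*22) + 21 = (-17 - 22) + 21 = -39 + 21 = -18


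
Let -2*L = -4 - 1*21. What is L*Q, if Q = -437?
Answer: -10925/2 ≈ -5462.5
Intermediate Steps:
L = 25/2 (L = -(-4 - 1*21)/2 = -(-4 - 21)/2 = -½*(-25) = 25/2 ≈ 12.500)
L*Q = (25/2)*(-437) = -10925/2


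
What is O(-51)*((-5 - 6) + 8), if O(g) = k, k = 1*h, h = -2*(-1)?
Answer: -6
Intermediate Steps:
h = 2
k = 2 (k = 1*2 = 2)
O(g) = 2
O(-51)*((-5 - 6) + 8) = 2*((-5 - 6) + 8) = 2*(-11 + 8) = 2*(-3) = -6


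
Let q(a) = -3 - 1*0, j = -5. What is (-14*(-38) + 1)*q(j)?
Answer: -1599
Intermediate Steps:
q(a) = -3 (q(a) = -3 + 0 = -3)
(-14*(-38) + 1)*q(j) = (-14*(-38) + 1)*(-3) = (532 + 1)*(-3) = 533*(-3) = -1599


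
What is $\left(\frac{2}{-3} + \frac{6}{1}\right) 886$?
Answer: $\frac{14176}{3} \approx 4725.3$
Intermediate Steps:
$\left(\frac{2}{-3} + \frac{6}{1}\right) 886 = \left(2 \left(- \frac{1}{3}\right) + 6 \cdot 1\right) 886 = \left(- \frac{2}{3} + 6\right) 886 = \frac{16}{3} \cdot 886 = \frac{14176}{3}$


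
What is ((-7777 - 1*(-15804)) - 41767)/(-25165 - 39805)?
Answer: 3374/6497 ≈ 0.51932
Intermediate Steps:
((-7777 - 1*(-15804)) - 41767)/(-25165 - 39805) = ((-7777 + 15804) - 41767)/(-64970) = (8027 - 41767)*(-1/64970) = -33740*(-1/64970) = 3374/6497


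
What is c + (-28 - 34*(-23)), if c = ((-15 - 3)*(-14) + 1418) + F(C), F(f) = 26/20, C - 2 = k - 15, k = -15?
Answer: 24253/10 ≈ 2425.3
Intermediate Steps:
C = -28 (C = 2 + (-15 - 15) = 2 - 30 = -28)
F(f) = 13/10 (F(f) = 26*(1/20) = 13/10)
c = 16713/10 (c = ((-15 - 3)*(-14) + 1418) + 13/10 = (-18*(-14) + 1418) + 13/10 = (252 + 1418) + 13/10 = 1670 + 13/10 = 16713/10 ≈ 1671.3)
c + (-28 - 34*(-23)) = 16713/10 + (-28 - 34*(-23)) = 16713/10 + (-28 + 782) = 16713/10 + 754 = 24253/10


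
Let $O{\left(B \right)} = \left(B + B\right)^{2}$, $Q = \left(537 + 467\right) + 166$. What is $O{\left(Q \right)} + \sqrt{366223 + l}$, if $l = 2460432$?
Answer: $5475600 + \sqrt{2826655} \approx 5.4773 \cdot 10^{6}$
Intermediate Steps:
$Q = 1170$ ($Q = 1004 + 166 = 1170$)
$O{\left(B \right)} = 4 B^{2}$ ($O{\left(B \right)} = \left(2 B\right)^{2} = 4 B^{2}$)
$O{\left(Q \right)} + \sqrt{366223 + l} = 4 \cdot 1170^{2} + \sqrt{366223 + 2460432} = 4 \cdot 1368900 + \sqrt{2826655} = 5475600 + \sqrt{2826655}$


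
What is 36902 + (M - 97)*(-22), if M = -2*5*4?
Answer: 39916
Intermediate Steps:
M = -40 (M = -10*4 = -40)
36902 + (M - 97)*(-22) = 36902 + (-40 - 97)*(-22) = 36902 - 137*(-22) = 36902 + 3014 = 39916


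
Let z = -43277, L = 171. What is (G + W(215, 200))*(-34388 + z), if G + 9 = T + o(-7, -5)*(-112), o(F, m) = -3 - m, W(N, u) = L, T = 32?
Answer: 2329950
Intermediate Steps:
W(N, u) = 171
G = -201 (G = -9 + (32 + (-3 - 1*(-5))*(-112)) = -9 + (32 + (-3 + 5)*(-112)) = -9 + (32 + 2*(-112)) = -9 + (32 - 224) = -9 - 192 = -201)
(G + W(215, 200))*(-34388 + z) = (-201 + 171)*(-34388 - 43277) = -30*(-77665) = 2329950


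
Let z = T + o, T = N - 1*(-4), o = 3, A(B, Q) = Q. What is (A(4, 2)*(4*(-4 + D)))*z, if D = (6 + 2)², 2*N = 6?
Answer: 4800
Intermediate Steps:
N = 3 (N = (½)*6 = 3)
D = 64 (D = 8² = 64)
T = 7 (T = 3 - 1*(-4) = 3 + 4 = 7)
z = 10 (z = 7 + 3 = 10)
(A(4, 2)*(4*(-4 + D)))*z = (2*(4*(-4 + 64)))*10 = (2*(4*60))*10 = (2*240)*10 = 480*10 = 4800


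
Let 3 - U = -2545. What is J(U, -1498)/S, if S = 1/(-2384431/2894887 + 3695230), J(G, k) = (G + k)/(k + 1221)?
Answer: -11232134449807950/801883699 ≈ -1.4007e+7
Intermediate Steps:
U = 2548 (U = 3 - 1*(-2545) = 3 + 2545 = 2548)
J(G, k) = (G + k)/(1221 + k)
S = 2894887/10697270904579 (S = 1/(-2384431*1/2894887 + 3695230) = 1/(-2384431/2894887 + 3695230) = 1/(10697270904579/2894887) = 2894887/10697270904579 ≈ 2.7062e-7)
J(U, -1498)/S = ((2548 - 1498)/(1221 - 1498))/(2894887/10697270904579) = (1050/(-277))*(10697270904579/2894887) = -1/277*1050*(10697270904579/2894887) = -1050/277*10697270904579/2894887 = -11232134449807950/801883699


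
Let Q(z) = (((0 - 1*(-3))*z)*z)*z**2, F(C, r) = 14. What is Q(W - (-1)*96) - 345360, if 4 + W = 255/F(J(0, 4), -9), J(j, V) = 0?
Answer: 16992058532643/38416 ≈ 4.4232e+8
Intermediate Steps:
W = 199/14 (W = -4 + 255/14 = 199/14 ≈ 14.214)
Q(z) = 3*z**4 (Q(z) = (((0 + 3)*z)*z)*z**2 = ((3*z)*z)*z**2 = (3*z**2)*z**2 = 3*z**4)
Q(W - (-1)*96) - 345360 = 3*(199/14 - (-1)*96)**4 - 345360 = 3*(199/14 - 1*(-96))**4 - 345360 = 3*(199/14 + 96)**4 - 345360 = 3*(1543/14)**4 - 345360 = 3*(5668441960801/38416) - 345360 = 17005325882403/38416 - 345360 = 16992058532643/38416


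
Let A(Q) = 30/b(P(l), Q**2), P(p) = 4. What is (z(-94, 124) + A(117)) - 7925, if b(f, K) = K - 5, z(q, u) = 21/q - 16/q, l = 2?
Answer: -1274245175/160787 ≈ -7925.0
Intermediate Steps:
z(q, u) = 5/q
b(f, K) = -5 + K
A(Q) = 30/(-5 + Q**2)
(z(-94, 124) + A(117)) - 7925 = (5/(-94) + 30/(-5 + 117**2)) - 7925 = (5*(-1/94) + 30/(-5 + 13689)) - 7925 = (-5/94 + 30/13684) - 7925 = (-5/94 + 30*(1/13684)) - 7925 = (-5/94 + 15/6842) - 7925 = -8200/160787 - 7925 = -1274245175/160787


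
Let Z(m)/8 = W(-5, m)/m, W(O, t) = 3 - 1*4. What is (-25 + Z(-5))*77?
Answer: -9009/5 ≈ -1801.8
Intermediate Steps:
W(O, t) = -1 (W(O, t) = 3 - 4 = -1)
Z(m) = -8/m (Z(m) = 8*(-1/m) = -8/m)
(-25 + Z(-5))*77 = (-25 - 8/(-5))*77 = (-25 - 8*(-⅕))*77 = (-25 + 8/5)*77 = -117/5*77 = -9009/5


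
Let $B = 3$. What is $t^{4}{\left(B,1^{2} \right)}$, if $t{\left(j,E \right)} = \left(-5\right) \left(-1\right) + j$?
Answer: $4096$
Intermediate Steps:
$t{\left(j,E \right)} = 5 + j$
$t^{4}{\left(B,1^{2} \right)} = \left(5 + 3\right)^{4} = 8^{4} = 4096$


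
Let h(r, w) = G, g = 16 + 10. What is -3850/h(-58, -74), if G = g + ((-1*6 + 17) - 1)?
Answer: -1925/18 ≈ -106.94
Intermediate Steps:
g = 26
G = 36 (G = 26 + ((-1*6 + 17) - 1) = 26 + ((-6 + 17) - 1) = 26 + (11 - 1) = 26 + 10 = 36)
h(r, w) = 36
-3850/h(-58, -74) = -3850/36 = -3850*1/36 = -1925/18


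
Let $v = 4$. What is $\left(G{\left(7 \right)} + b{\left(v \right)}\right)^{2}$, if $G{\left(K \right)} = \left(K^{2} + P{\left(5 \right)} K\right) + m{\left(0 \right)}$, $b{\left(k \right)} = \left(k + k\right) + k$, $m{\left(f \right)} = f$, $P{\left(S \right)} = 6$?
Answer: $10609$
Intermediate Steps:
$b{\left(k \right)} = 3 k$ ($b{\left(k \right)} = 2 k + k = 3 k$)
$G{\left(K \right)} = K^{2} + 6 K$ ($G{\left(K \right)} = \left(K^{2} + 6 K\right) + 0 = K^{2} + 6 K$)
$\left(G{\left(7 \right)} + b{\left(v \right)}\right)^{2} = \left(7 \left(6 + 7\right) + 3 \cdot 4\right)^{2} = \left(7 \cdot 13 + 12\right)^{2} = \left(91 + 12\right)^{2} = 103^{2} = 10609$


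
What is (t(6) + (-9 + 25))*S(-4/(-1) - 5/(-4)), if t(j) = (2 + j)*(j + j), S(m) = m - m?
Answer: 0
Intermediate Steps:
S(m) = 0
t(j) = 2*j*(2 + j) (t(j) = (2 + j)*(2*j) = 2*j*(2 + j))
(t(6) + (-9 + 25))*S(-4/(-1) - 5/(-4)) = (2*6*(2 + 6) + (-9 + 25))*0 = (2*6*8 + 16)*0 = (96 + 16)*0 = 112*0 = 0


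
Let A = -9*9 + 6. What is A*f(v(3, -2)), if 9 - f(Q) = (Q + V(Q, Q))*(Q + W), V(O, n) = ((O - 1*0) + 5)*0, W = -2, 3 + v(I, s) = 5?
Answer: -675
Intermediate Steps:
v(I, s) = 2 (v(I, s) = -3 + 5 = 2)
V(O, n) = 0 (V(O, n) = ((O + 0) + 5)*0 = (O + 5)*0 = (5 + O)*0 = 0)
f(Q) = 9 - Q*(-2 + Q) (f(Q) = 9 - (Q + 0)*(Q - 2) = 9 - Q*(-2 + Q))
A = -75 (A = -81 + 6 = -75)
A*f(v(3, -2)) = -75*(9 - 1*2² + 2*2) = -75*(9 - 1*4 + 4) = -75*(9 - 4 + 4) = -75*9 = -675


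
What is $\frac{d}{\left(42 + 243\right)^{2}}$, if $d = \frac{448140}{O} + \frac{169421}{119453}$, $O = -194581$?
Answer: $- \frac{20565559819}{1887935758576425} \approx -1.0893 \cdot 10^{-5}$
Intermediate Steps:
$d = - \frac{20565559819}{23243284193}$ ($d = \frac{448140}{-194581} + \frac{169421}{119453} = 448140 \left(- \frac{1}{194581}\right) + 169421 \cdot \frac{1}{119453} = - \frac{448140}{194581} + \frac{169421}{119453} = - \frac{20565559819}{23243284193} \approx -0.8848$)
$\frac{d}{\left(42 + 243\right)^{2}} = - \frac{20565559819}{23243284193 \left(42 + 243\right)^{2}} = - \frac{20565559819}{23243284193 \cdot 285^{2}} = - \frac{20565559819}{23243284193 \cdot 81225} = \left(- \frac{20565559819}{23243284193}\right) \frac{1}{81225} = - \frac{20565559819}{1887935758576425}$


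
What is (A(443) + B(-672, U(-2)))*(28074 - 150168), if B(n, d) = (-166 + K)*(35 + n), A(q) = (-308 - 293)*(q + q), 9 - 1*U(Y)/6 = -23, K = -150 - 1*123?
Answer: 30870613242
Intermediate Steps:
K = -273 (K = -150 - 123 = -273)
U(Y) = 192 (U(Y) = 54 - 6*(-23) = 54 + 138 = 192)
A(q) = -1202*q
B(n, d) = -15365 - 439*n (B(n, d) = (-166 - 273)*(35 + n) = -439*(35 + n) = -15365 - 439*n)
(A(443) + B(-672, U(-2)))*(28074 - 150168) = (-1202*443 + (-15365 - 439*(-672)))*(28074 - 150168) = (-532486 + (-15365 + 295008))*(-122094) = (-532486 + 279643)*(-122094) = -252843*(-122094) = 30870613242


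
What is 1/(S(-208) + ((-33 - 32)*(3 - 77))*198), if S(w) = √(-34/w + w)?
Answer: 600288/571702285571 - 2*I*√561990/94330877119215 ≈ 1.05e-6 - 1.5894e-11*I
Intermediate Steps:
S(w) = √(w - 34/w)
1/(S(-208) + ((-33 - 32)*(3 - 77))*198) = 1/(√(-208 - 34/(-208)) + ((-33 - 32)*(3 - 77))*198) = 1/(√(-208 - 34*(-1/208)) - 65*(-74)*198) = 1/(√(-208 + 17/104) + 4810*198) = 1/(√(-21615/104) + 952380) = 1/(I*√561990/52 + 952380) = 1/(952380 + I*√561990/52)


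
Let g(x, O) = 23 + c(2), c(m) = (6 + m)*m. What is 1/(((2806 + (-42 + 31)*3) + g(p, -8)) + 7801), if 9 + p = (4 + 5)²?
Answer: 1/10613 ≈ 9.4224e-5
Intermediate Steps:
c(m) = m*(6 + m)
p = 72 (p = -9 + (4 + 5)² = -9 + 9² = -9 + 81 = 72)
g(x, O) = 39 (g(x, O) = 23 + 2*(6 + 2) = 23 + 2*8 = 23 + 16 = 39)
1/(((2806 + (-42 + 31)*3) + g(p, -8)) + 7801) = 1/(((2806 + (-42 + 31)*3) + 39) + 7801) = 1/(((2806 - 11*3) + 39) + 7801) = 1/(((2806 - 33) + 39) + 7801) = 1/((2773 + 39) + 7801) = 1/(2812 + 7801) = 1/10613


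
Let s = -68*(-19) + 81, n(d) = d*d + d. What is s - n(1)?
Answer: 1371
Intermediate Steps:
n(d) = d + d**2 (n(d) = d**2 + d = d + d**2)
s = 1373 (s = 1292 + 81 = 1373)
s - n(1) = 1373 - (1 + 1) = 1373 - 2 = 1371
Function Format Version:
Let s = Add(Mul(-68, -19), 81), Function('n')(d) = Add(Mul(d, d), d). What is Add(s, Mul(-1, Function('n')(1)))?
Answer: 1371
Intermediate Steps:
Function('n')(d) = Add(d, Pow(d, 2)) (Function('n')(d) = Add(Pow(d, 2), d) = Add(d, Pow(d, 2)))
s = 1373 (s = Add(1292, 81) = 1373)
Add(s, Mul(-1, Function('n')(1))) = Add(1373, Mul(-1, Mul(1, Add(1, 1)))) = Add(1373, Mul(-1, Mul(1, 2))) = Add(1373, Mul(-1, 2)) = Add(1373, -2) = 1371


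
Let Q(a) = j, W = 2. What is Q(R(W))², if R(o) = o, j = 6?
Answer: 36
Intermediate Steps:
Q(a) = 6
Q(R(W))² = 6² = 36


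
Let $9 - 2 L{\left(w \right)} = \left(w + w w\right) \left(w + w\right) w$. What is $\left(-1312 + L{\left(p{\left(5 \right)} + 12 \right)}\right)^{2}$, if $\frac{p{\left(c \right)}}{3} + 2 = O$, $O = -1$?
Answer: $\frac{8014561}{4} \approx 2.0036 \cdot 10^{6}$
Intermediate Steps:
$p{\left(c \right)} = -9$ ($p{\left(c \right)} = -6 + 3 \left(-1\right) = -6 - 3 = -9$)
$L{\left(w \right)} = \frac{9}{2} - w^{2} \left(w + w^{2}\right)$ ($L{\left(w \right)} = \frac{9}{2} - \frac{\left(w + w w\right) \left(w + w\right) w}{2} = \frac{9}{2} - \frac{\left(w + w^{2}\right) 2 w w}{2} = \frac{9}{2} - \frac{2 w \left(w + w^{2}\right) w}{2} = \frac{9}{2} - \frac{2 w^{2} \left(w + w^{2}\right)}{2} = \frac{9}{2} - w^{2} \left(w + w^{2}\right)$)
$\left(-1312 + L{\left(p{\left(5 \right)} + 12 \right)}\right)^{2} = \left(-1312 - \left(- \frac{9}{2} + \left(-9 + 12\right)^{3} + \left(-9 + 12\right)^{4}\right)\right)^{2} = \left(-1312 - \frac{207}{2}\right)^{2} = \left(- \frac{2831}{2}\right)^{2} = \frac{8014561}{4}$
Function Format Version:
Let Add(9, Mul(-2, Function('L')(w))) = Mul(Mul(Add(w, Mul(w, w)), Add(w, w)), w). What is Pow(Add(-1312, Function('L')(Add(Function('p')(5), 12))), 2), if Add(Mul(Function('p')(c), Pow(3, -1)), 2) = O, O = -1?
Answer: Rational(8014561, 4) ≈ 2.0036e+6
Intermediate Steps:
Function('p')(c) = -9 (Function('p')(c) = Add(-6, Mul(3, -1)) = Add(-6, -3) = -9)
Function('L')(w) = Add(Rational(9, 2), Mul(-1, Pow(w, 2), Add(w, Pow(w, 2)))) (Function('L')(w) = Add(Rational(9, 2), Mul(Rational(-1, 2), Mul(Mul(Add(w, Mul(w, w)), Add(w, w)), w))) = Add(Rational(9, 2), Mul(Rational(-1, 2), Mul(Mul(Add(w, Pow(w, 2)), Mul(2, w)), w))) = Add(Rational(9, 2), Mul(Rational(-1, 2), Mul(Mul(2, w, Add(w, Pow(w, 2))), w))) = Add(Rational(9, 2), Mul(Rational(-1, 2), Mul(2, Pow(w, 2), Add(w, Pow(w, 2))))) = Add(Rational(9, 2), Mul(-1, Pow(w, 2), Add(w, Pow(w, 2)))))
Pow(Add(-1312, Function('L')(Add(Function('p')(5), 12))), 2) = Pow(Add(-1312, Add(Rational(9, 2), Mul(-1, Pow(Add(-9, 12), 3)), Mul(-1, Pow(Add(-9, 12), 4)))), 2) = Pow(Add(-1312, Add(Rational(9, 2), Mul(-1, Pow(3, 3)), Mul(-1, Pow(3, 4)))), 2) = Pow(Add(-1312, Add(Rational(9, 2), Mul(-1, 27), Mul(-1, 81))), 2) = Pow(Add(-1312, Add(Rational(9, 2), -27, -81)), 2) = Pow(Add(-1312, Rational(-207, 2)), 2) = Pow(Rational(-2831, 2), 2) = Rational(8014561, 4)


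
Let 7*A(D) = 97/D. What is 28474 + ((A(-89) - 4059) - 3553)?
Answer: 12996929/623 ≈ 20862.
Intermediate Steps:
A(D) = 97/(7*D) (A(D) = (97/D)/7 = 97/(7*D))
28474 + ((A(-89) - 4059) - 3553) = 28474 + (((97/7)/(-89) - 4059) - 3553) = 28474 + (((97/7)*(-1/89) - 4059) - 3553) = 28474 + ((-97/623 - 4059) - 3553) = 28474 + (-2528854/623 - 3553) = 28474 - 4742373/623 = 12996929/623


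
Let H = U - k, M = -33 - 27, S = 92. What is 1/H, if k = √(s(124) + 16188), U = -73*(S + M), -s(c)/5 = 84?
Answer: -4/9317 + 3*√438/2720564 ≈ -0.00040624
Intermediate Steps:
M = -60
s(c) = -420 (s(c) = -5*84 = -420)
U = -2336 (U = -73*(92 - 60) = -73*32 = -2336)
k = 6*√438 (k = √(-420 + 16188) = √15768 = 6*√438 ≈ 125.57)
H = -2336 - 6*√438 ≈ -2461.6
1/H = 1/(-2336 - 6*√438)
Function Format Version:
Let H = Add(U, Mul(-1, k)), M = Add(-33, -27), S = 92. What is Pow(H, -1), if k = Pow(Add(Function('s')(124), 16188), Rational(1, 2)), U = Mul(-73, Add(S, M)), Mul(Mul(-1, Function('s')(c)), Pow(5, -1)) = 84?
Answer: Add(Rational(-4, 9317), Mul(Rational(3, 2720564), Pow(438, Rational(1, 2)))) ≈ -0.00040624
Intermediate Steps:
M = -60
Function('s')(c) = -420 (Function('s')(c) = Mul(-5, 84) = -420)
U = -2336 (U = Mul(-73, Add(92, -60)) = Mul(-73, 32) = -2336)
k = Mul(6, Pow(438, Rational(1, 2))) (k = Pow(Add(-420, 16188), Rational(1, 2)) = Pow(15768, Rational(1, 2)) = Mul(6, Pow(438, Rational(1, 2))) ≈ 125.57)
H = Add(-2336, Mul(-6, Pow(438, Rational(1, 2)))) (H = Add(-2336, Mul(-1, Mul(6, Pow(438, Rational(1, 2))))) = Add(-2336, Mul(-6, Pow(438, Rational(1, 2)))) ≈ -2461.6)
Pow(H, -1) = Pow(Add(-2336, Mul(-6, Pow(438, Rational(1, 2)))), -1)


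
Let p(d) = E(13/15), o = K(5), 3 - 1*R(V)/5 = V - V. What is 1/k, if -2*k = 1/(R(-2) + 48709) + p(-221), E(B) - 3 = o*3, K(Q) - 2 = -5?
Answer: 97448/292343 ≈ 0.33333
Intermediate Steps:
R(V) = 15 (R(V) = 15 - 5*(V - V) = 15 - 5*0 = 15 + 0 = 15)
K(Q) = -3 (K(Q) = 2 - 5 = -3)
o = -3
E(B) = -6 (E(B) = 3 - 3*3 = 3 - 9 = -6)
p(d) = -6
k = 292343/97448 (k = -(1/(15 + 48709) - 6)/2 = -(1/48724 - 6)/2 = -1/2*(-292343/48724) = 292343/97448 ≈ 3.0000)
1/k = 1/(292343/97448) = 97448/292343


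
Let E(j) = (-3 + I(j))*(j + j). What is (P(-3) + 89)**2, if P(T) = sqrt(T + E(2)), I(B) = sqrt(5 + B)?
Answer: (89 + I*sqrt(15 - 4*sqrt(7)))**2 ≈ 7916.6 + 374.1*I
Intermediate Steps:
E(j) = 2*j*(-3 + sqrt(5 + j)) (E(j) = (-3 + sqrt(5 + j))*(j + j) = (-3 + sqrt(5 + j))*(2*j) = 2*j*(-3 + sqrt(5 + j)))
P(T) = sqrt(-12 + T + 4*sqrt(7)) (P(T) = sqrt(T + 2*2*(-3 + sqrt(5 + 2))) = sqrt(T + 2*2*(-3 + sqrt(7))) = sqrt(T + (-12 + 4*sqrt(7))) = sqrt(-12 + T + 4*sqrt(7)))
(P(-3) + 89)**2 = (sqrt(-12 - 3 + 4*sqrt(7)) + 89)**2 = (sqrt(-15 + 4*sqrt(7)) + 89)**2 = (89 + sqrt(-15 + 4*sqrt(7)))**2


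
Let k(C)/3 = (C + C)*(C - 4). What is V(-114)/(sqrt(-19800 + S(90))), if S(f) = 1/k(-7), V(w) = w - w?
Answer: 0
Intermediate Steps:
k(C) = 6*C*(-4 + C) (k(C) = 3*((C + C)*(C - 4)) = 3*((2*C)*(-4 + C)) = 3*(2*C*(-4 + C)) = 6*C*(-4 + C))
V(w) = 0
S(f) = 1/462 (S(f) = 1/(6*(-7)*(-4 - 7)) = 1/(6*(-7)*(-11)) = 1/462)
V(-114)/(sqrt(-19800 + S(90))) = 0/(sqrt(-19800 + 1/462)) = 0/(sqrt(-9147599/462)) = 0/((I*sqrt(4226190738)/462)) = 0*(-I*sqrt(4226190738)/9147599) = 0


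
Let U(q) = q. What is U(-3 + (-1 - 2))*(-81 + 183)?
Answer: -612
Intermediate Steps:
U(-3 + (-1 - 2))*(-81 + 183) = (-3 + (-1 - 2))*(-81 + 183) = (-3 - 3)*102 = -6*102 = -612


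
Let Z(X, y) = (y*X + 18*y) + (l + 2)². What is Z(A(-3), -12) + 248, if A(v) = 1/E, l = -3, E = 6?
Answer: 31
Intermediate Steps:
A(v) = ⅙ (A(v) = 1/6 = ⅙)
Z(X, y) = 1 + 18*y + X*y (Z(X, y) = (y*X + 18*y) + (-3 + 2)² = (X*y + 18*y) + (-1)² = (18*y + X*y) + 1 = 1 + 18*y + X*y)
Z(A(-3), -12) + 248 = (1 + 18*(-12) + (⅙)*(-12)) + 248 = (1 - 216 - 2) + 248 = -217 + 248 = 31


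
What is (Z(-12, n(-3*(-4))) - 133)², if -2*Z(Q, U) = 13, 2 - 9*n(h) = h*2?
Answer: 77841/4 ≈ 19460.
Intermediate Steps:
n(h) = 2/9 - 2*h/9 (n(h) = 2/9 - h*2/9 = 2/9 - 2*h/9)
Z(Q, U) = -13/2 (Z(Q, U) = -½*13 = -13/2)
(Z(-12, n(-3*(-4))) - 133)² = (-13/2 - 133)² = (-279/2)² = 77841/4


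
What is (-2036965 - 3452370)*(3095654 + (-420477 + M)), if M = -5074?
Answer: -14657089851505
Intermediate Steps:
(-2036965 - 3452370)*(3095654 + (-420477 + M)) = (-2036965 - 3452370)*(3095654 + (-420477 - 5074)) = -5489335*(3095654 - 425551) = -5489335*2670103 = -14657089851505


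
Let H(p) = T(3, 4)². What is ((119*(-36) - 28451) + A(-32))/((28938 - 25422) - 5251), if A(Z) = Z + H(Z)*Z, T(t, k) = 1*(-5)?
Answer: 33567/1735 ≈ 19.347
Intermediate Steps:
T(t, k) = -5
H(p) = 25 (H(p) = (-5)² = 25)
A(Z) = 26*Z (A(Z) = Z + 25*Z = 26*Z)
((119*(-36) - 28451) + A(-32))/((28938 - 25422) - 5251) = ((119*(-36) - 28451) + 26*(-32))/((28938 - 25422) - 5251) = ((-4284 - 28451) - 832)/(3516 - 5251) = (-32735 - 832)/(-1735) = -33567*(-1/1735) = 33567/1735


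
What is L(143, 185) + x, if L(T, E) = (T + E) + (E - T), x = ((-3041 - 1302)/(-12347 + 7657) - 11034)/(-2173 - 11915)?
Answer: 24498651517/66072720 ≈ 370.78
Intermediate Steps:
x = 51745117/66072720 (x = (-4343/(-4690) - 11034)/(-14088) = (-4343*(-1/4690) - 11034)*(-1/14088) = (4343/4690 - 11034)*(-1/14088) = -51745117/4690*(-1/14088) = 51745117/66072720 ≈ 0.78315)
L(T, E) = 2*E (L(T, E) = (E + T) + (E - T) = 2*E)
L(143, 185) + x = 2*185 + 51745117/66072720 = 370 + 51745117/66072720 = 24498651517/66072720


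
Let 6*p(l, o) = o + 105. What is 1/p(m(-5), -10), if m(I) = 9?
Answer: 6/95 ≈ 0.063158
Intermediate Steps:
p(l, o) = 35/2 + o/6 (p(l, o) = (o + 105)/6 = (105 + o)/6 = 35/2 + o/6)
1/p(m(-5), -10) = 1/(35/2 + (⅙)*(-10)) = 1/(35/2 - 5/3) = 1/(95/6) = 6/95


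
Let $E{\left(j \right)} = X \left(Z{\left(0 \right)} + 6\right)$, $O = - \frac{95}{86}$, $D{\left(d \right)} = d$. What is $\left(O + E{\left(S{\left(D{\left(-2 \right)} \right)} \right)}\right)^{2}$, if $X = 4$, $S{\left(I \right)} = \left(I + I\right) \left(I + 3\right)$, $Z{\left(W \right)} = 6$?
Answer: $\frac{16265089}{7396} \approx 2199.2$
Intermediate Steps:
$S{\left(I \right)} = 2 I \left(3 + I\right)$
$O = - \frac{95}{86}$ ($O = \left(-95\right) \frac{1}{86} = - \frac{95}{86} \approx -1.1047$)
$E{\left(j \right)} = 48$ ($E{\left(j \right)} = 4 \left(6 + 6\right) = 4 \cdot 12 = 48$)
$\left(O + E{\left(S{\left(D{\left(-2 \right)} \right)} \right)}\right)^{2} = \left(- \frac{95}{86} + 48\right)^{2} = \left(\frac{4033}{86}\right)^{2} = \frac{16265089}{7396}$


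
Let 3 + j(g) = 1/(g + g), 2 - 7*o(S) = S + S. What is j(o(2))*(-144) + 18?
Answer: 702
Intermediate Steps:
o(S) = 2/7 - 2*S/7 (o(S) = 2/7 - (S + S)/7 = 2/7 - 2*S/7)
j(g) = -3 + 1/(2*g) (j(g) = -3 + 1/(g + g) = -3 + 1/(2*g))
j(o(2))*(-144) + 18 = (-3 + 1/(2*(2/7 - 2/7*2)))*(-144) + 18 = (-3 + 1/(2*(2/7 - 4/7)))*(-144) + 18 = (-3 + 1/(2*(-2/7)))*(-144) + 18 = (-3 + (½)*(-7/2))*(-144) + 18 = (-3 - 7/4)*(-144) + 18 = -19/4*(-144) + 18 = 684 + 18 = 702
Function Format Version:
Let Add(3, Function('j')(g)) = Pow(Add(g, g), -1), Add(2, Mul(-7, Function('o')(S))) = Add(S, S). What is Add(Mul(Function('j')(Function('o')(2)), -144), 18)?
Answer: 702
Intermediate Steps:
Function('o')(S) = Add(Rational(2, 7), Mul(Rational(-2, 7), S)) (Function('o')(S) = Add(Rational(2, 7), Mul(Rational(-1, 7), Add(S, S))) = Add(Rational(2, 7), Mul(Rational(-1, 7), Mul(2, S))) = Add(Rational(2, 7), Mul(Rational(-2, 7), S)))
Function('j')(g) = Add(-3, Mul(Rational(1, 2), Pow(g, -1))) (Function('j')(g) = Add(-3, Pow(Add(g, g), -1)) = Add(-3, Pow(Mul(2, g), -1)) = Add(-3, Mul(Rational(1, 2), Pow(g, -1))))
Add(Mul(Function('j')(Function('o')(2)), -144), 18) = Add(Mul(Add(-3, Mul(Rational(1, 2), Pow(Add(Rational(2, 7), Mul(Rational(-2, 7), 2)), -1))), -144), 18) = Add(Mul(Add(-3, Mul(Rational(1, 2), Pow(Add(Rational(2, 7), Rational(-4, 7)), -1))), -144), 18) = Add(Mul(Add(-3, Mul(Rational(1, 2), Pow(Rational(-2, 7), -1))), -144), 18) = Add(Mul(Add(-3, Mul(Rational(1, 2), Rational(-7, 2))), -144), 18) = Add(Mul(Add(-3, Rational(-7, 4)), -144), 18) = Add(Mul(Rational(-19, 4), -144), 18) = Add(684, 18) = 702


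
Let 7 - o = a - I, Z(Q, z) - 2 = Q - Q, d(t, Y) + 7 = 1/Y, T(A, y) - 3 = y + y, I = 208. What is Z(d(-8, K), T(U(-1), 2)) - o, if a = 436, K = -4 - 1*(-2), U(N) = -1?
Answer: 223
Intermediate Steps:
K = -2 (K = -4 + 2 = -2)
T(A, y) = 3 + 2*y (T(A, y) = 3 + (y + y) = 3 + 2*y)
d(t, Y) = -7 + 1/Y
Z(Q, z) = 2 (Z(Q, z) = 2 + (Q - Q) = 2 + 0 = 2)
o = -221 (o = 7 - (436 - 1*208) = 7 - (436 - 208) = 7 - 1*228 = 7 - 228 = -221)
Z(d(-8, K), T(U(-1), 2)) - o = 2 - 1*(-221) = 2 + 221 = 223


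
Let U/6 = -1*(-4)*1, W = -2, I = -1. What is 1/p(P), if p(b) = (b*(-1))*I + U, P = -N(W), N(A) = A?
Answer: 1/26 ≈ 0.038462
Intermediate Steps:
P = 2 (P = -1*(-2) = 2)
U = 24 (U = 6*(-1*(-4)*1) = 6*(4*1) = 6*4 = 24)
p(b) = 24 + b (p(b) = (b*(-1))*(-1) + 24 = -b*(-1) + 24 = b + 24 = 24 + b)
1/p(P) = 1/(24 + 2) = 1/26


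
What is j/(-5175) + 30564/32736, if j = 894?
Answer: 3580631/4705800 ≈ 0.76090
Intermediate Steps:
j/(-5175) + 30564/32736 = 894/(-5175) + 30564/32736 = 894*(-1/5175) + 30564*(1/32736) = -298/1725 + 2547/2728 = 3580631/4705800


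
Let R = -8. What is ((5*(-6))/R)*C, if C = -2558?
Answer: -19185/2 ≈ -9592.5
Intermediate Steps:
((5*(-6))/R)*C = ((5*(-6))/(-8))*(-2558) = -30*(-1/8)*(-2558) = (15/4)*(-2558) = -19185/2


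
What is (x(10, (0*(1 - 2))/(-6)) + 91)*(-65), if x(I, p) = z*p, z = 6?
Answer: -5915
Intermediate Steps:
x(I, p) = 6*p
(x(10, (0*(1 - 2))/(-6)) + 91)*(-65) = (6*((0*(1 - 2))/(-6)) + 91)*(-65) = (6*((0*(-1))*(-1/6)) + 91)*(-65) = (6*(0*(-1/6)) + 91)*(-65) = (6*0 + 91)*(-65) = (0 + 91)*(-65) = 91*(-65) = -5915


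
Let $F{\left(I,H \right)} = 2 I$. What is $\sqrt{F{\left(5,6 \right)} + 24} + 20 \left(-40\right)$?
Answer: $-800 + \sqrt{34} \approx -794.17$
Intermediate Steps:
$\sqrt{F{\left(5,6 \right)} + 24} + 20 \left(-40\right) = \sqrt{2 \cdot 5 + 24} + 20 \left(-40\right) = \sqrt{10 + 24} - 800 = \sqrt{34} - 800 = -800 + \sqrt{34}$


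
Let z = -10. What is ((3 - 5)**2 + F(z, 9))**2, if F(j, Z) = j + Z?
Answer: 9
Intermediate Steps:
F(j, Z) = Z + j
((3 - 5)**2 + F(z, 9))**2 = ((3 - 5)**2 + (9 - 10))**2 = ((-2)**2 - 1)**2 = (4 - 1)**2 = 3**2 = 9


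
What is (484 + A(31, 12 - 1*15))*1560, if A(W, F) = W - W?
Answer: 755040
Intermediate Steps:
A(W, F) = 0
(484 + A(31, 12 - 1*15))*1560 = (484 + 0)*1560 = 484*1560 = 755040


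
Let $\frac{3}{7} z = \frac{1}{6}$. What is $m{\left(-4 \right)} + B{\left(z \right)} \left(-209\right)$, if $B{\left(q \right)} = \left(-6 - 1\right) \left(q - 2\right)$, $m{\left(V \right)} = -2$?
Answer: $- \frac{42463}{18} \approx -2359.1$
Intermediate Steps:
$z = \frac{7}{18}$ ($z = \frac{7}{3 \cdot 6} = \frac{7}{3} \cdot \frac{1}{6} = \frac{7}{18} \approx 0.38889$)
$B{\left(q \right)} = 14 - 7 q$ ($B{\left(q \right)} = - 7 \left(-2 + q\right) = 14 - 7 q$)
$m{\left(-4 \right)} + B{\left(z \right)} \left(-209\right) = -2 + \left(14 - \frac{49}{18}\right) \left(-209\right) = -2 + \frac{203}{18} \left(-209\right) = -2 - \frac{42427}{18} = - \frac{42463}{18}$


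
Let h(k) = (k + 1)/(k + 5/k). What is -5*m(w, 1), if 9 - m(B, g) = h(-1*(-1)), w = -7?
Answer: -130/3 ≈ -43.333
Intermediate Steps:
h(k) = (1 + k)/(k + 5/k)
m(B, g) = 26/3 (m(B, g) = 9 - (-1*(-1))*(1 - 1*(-1))/(5 + (-1*(-1))²) = 9 - (1 + 1)/(5 + 1²) = 9 - 2/(5 + 1) = 9 - 2/6 = 9 - 1*⅓ = 9 - ⅓ = 26/3)
-5*m(w, 1) = -5*26/3 = -130/3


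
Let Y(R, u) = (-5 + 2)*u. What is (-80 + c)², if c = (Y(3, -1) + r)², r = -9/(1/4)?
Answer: 1018081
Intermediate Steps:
Y(R, u) = -3*u
r = -36 (r = -9/¼ = -9*4 = -36)
c = 1089 (c = (-3*(-1) - 36)² = (3 - 36)² = (-33)² = 1089)
(-80 + c)² = (-80 + 1089)² = 1009² = 1018081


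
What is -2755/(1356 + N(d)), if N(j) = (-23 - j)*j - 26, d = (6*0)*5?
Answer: -29/14 ≈ -2.0714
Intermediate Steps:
d = 0 (d = 0*5 = 0)
N(j) = -26 + j*(-23 - j) (N(j) = j*(-23 - j) - 26 = -26 + j*(-23 - j))
-2755/(1356 + N(d)) = -2755/(1356 + (-26 - 1*0² - 23*0)) = -2755/(1356 + (-26 - 1*0 + 0)) = -2755/(1356 + (-26 + 0 + 0)) = -2755/(1356 - 26) = -2755/1330 = -2755*1/1330 = -29/14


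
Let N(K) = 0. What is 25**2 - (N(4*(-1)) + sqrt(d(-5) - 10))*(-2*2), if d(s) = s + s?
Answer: 625 + 8*I*sqrt(5) ≈ 625.0 + 17.889*I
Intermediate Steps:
d(s) = 2*s
25**2 - (N(4*(-1)) + sqrt(d(-5) - 10))*(-2*2) = 25**2 - (0 + sqrt(2*(-5) - 10))*(-2*2) = 625 - (0 + sqrt(-10 - 10))*(-4) = 625 - (0 + sqrt(-20))*(-4) = 625 - (0 + 2*I*sqrt(5))*(-4) = 625 - 2*I*sqrt(5)*(-4) = 625 - (-8)*I*sqrt(5) = 625 + 8*I*sqrt(5)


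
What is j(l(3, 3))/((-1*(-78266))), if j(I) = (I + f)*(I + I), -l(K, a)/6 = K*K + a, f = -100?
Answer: 12384/39133 ≈ 0.31646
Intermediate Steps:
l(K, a) = -6*a - 6*K**2 (l(K, a) = -6*(K*K + a) = -6*(K**2 + a) = -6*(a + K**2) = -6*a - 6*K**2)
j(I) = 2*I*(-100 + I) (j(I) = (I - 100)*(I + I) = (-100 + I)*(2*I) = 2*I*(-100 + I))
j(l(3, 3))/((-1*(-78266))) = (2*(-6*3 - 6*3**2)*(-100 + (-6*3 - 6*3**2)))/((-1*(-78266))) = (2*(-18 - 6*9)*(-100 + (-18 - 6*9)))/78266 = (2*(-18 - 54)*(-100 + (-18 - 54)))*(1/78266) = (2*(-72)*(-100 - 72))*(1/78266) = (2*(-72)*(-172))*(1/78266) = 24768*(1/78266) = 12384/39133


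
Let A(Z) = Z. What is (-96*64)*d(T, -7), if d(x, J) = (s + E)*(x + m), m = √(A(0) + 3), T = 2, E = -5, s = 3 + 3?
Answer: -12288 - 6144*√3 ≈ -22930.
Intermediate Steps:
s = 6
m = √3 (m = √(0 + 3) = √3 ≈ 1.7320)
d(x, J) = x + √3 (d(x, J) = (6 - 5)*(x + √3) = 1*(x + √3) = x + √3)
(-96*64)*d(T, -7) = (-96*64)*(2 + √3) = -6144*(2 + √3) = -12288 - 6144*√3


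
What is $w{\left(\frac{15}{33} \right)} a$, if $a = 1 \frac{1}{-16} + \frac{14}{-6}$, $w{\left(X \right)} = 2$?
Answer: $- \frac{115}{24} \approx -4.7917$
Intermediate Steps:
$a = - \frac{115}{48}$ ($a = 1 \left(- \frac{1}{16}\right) + 14 \left(- \frac{1}{6}\right) = - \frac{1}{16} - \frac{7}{3} = - \frac{115}{48} \approx -2.3958$)
$w{\left(\frac{15}{33} \right)} a = 2 \left(- \frac{115}{48}\right) = - \frac{115}{24}$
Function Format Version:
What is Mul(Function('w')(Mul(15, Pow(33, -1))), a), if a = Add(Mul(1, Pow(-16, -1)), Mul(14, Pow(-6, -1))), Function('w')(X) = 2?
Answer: Rational(-115, 24) ≈ -4.7917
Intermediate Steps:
a = Rational(-115, 48) (a = Add(Mul(1, Rational(-1, 16)), Mul(14, Rational(-1, 6))) = Add(Rational(-1, 16), Rational(-7, 3)) = Rational(-115, 48) ≈ -2.3958)
Mul(Function('w')(Mul(15, Pow(33, -1))), a) = Mul(2, Rational(-115, 48)) = Rational(-115, 24)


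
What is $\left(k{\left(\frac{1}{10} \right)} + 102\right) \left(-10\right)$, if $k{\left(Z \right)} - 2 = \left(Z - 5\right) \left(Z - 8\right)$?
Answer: $- \frac{14271}{10} \approx -1427.1$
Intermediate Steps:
$k{\left(Z \right)} = 2 + \left(-8 + Z\right) \left(-5 + Z\right)$ ($k{\left(Z \right)} = 2 + \left(Z - 5\right) \left(Z - 8\right) = 2 + \left(-5 + Z\right) \left(-8 + Z\right) = 2 + \left(-8 + Z\right) \left(-5 + Z\right)$)
$\left(k{\left(\frac{1}{10} \right)} + 102\right) \left(-10\right) = \left(\left(42 + \left(\frac{1}{10}\right)^{2} - \frac{13}{10}\right) + 102\right) \left(-10\right) = \left(\left(42 + \frac{1}{100} - \frac{13}{10}\right) + 102\right) \left(-10\right) = \left(\frac{4071}{100} + 102\right) \left(-10\right) = \frac{14271}{100} \left(-10\right) = - \frac{14271}{10}$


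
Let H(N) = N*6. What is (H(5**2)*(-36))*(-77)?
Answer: 415800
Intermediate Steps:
H(N) = 6*N
(H(5**2)*(-36))*(-77) = ((6*5**2)*(-36))*(-77) = ((6*25)*(-36))*(-77) = (150*(-36))*(-77) = -5400*(-77) = 415800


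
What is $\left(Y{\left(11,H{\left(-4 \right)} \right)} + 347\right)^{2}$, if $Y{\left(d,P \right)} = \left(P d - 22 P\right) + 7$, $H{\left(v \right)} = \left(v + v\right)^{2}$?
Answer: $122500$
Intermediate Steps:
$H{\left(v \right)} = 4 v^{2}$ ($H{\left(v \right)} = \left(2 v\right)^{2} = 4 v^{2}$)
$Y{\left(d,P \right)} = 7 - 22 P + P d$ ($Y{\left(d,P \right)} = \left(- 22 P + P d\right) + 7 = 7 - 22 P + P d$)
$\left(Y{\left(11,H{\left(-4 \right)} \right)} + 347\right)^{2} = \left(\left(7 - 22 \cdot 4 \left(-4\right)^{2} + 4 \left(-4\right)^{2} \cdot 11\right) + 347\right)^{2} = \left(\left(7 - 22 \cdot 4 \cdot 16 + 4 \cdot 16 \cdot 11\right) + 347\right)^{2} = \left(\left(7 - 1408 + 64 \cdot 11\right) + 347\right)^{2} = \left(\left(7 - 1408 + 704\right) + 347\right)^{2} = \left(-697 + 347\right)^{2} = \left(-350\right)^{2} = 122500$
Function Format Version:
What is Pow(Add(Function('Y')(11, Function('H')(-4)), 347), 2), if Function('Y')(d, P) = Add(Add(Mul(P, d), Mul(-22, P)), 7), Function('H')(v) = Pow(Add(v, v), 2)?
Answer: 122500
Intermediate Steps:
Function('H')(v) = Mul(4, Pow(v, 2)) (Function('H')(v) = Pow(Mul(2, v), 2) = Mul(4, Pow(v, 2)))
Function('Y')(d, P) = Add(7, Mul(-22, P), Mul(P, d)) (Function('Y')(d, P) = Add(Add(Mul(-22, P), Mul(P, d)), 7) = Add(7, Mul(-22, P), Mul(P, d)))
Pow(Add(Function('Y')(11, Function('H')(-4)), 347), 2) = Pow(Add(Add(7, Mul(-22, Mul(4, Pow(-4, 2))), Mul(Mul(4, Pow(-4, 2)), 11)), 347), 2) = Pow(Add(Add(7, Mul(-22, Mul(4, 16)), Mul(Mul(4, 16), 11)), 347), 2) = Pow(Add(Add(7, Mul(-22, 64), Mul(64, 11)), 347), 2) = Pow(Add(Add(7, -1408, 704), 347), 2) = Pow(Add(-697, 347), 2) = Pow(-350, 2) = 122500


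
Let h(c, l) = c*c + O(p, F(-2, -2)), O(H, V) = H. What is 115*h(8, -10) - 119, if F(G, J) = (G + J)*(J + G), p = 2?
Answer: 7471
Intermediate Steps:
F(G, J) = (G + J)² (F(G, J) = (G + J)*(G + J) = (G + J)²)
h(c, l) = 2 + c² (h(c, l) = c*c + 2 = c² + 2 = 2 + c²)
115*h(8, -10) - 119 = 115*(2 + 8²) - 119 = 115*(2 + 64) - 119 = 115*66 - 119 = 7590 - 119 = 7471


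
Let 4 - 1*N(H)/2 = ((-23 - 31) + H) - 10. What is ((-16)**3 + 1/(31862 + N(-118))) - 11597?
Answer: -505848161/32234 ≈ -15693.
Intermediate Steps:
N(H) = 136 - 2*H (N(H) = 8 - 2*(((-23 - 31) + H) - 10) = 8 - 2*((-54 + H) - 10) = 8 - 2*(-64 + H) = 8 + (128 - 2*H) = 136 - 2*H)
((-16)**3 + 1/(31862 + N(-118))) - 11597 = ((-16)**3 + 1/(31862 + (136 - 2*(-118)))) - 11597 = (-4096 + 1/(31862 + (136 + 236))) - 11597 = (-4096 + 1/(31862 + 372)) - 11597 = (-4096 + 1/32234) - 11597 = -132030463/32234 - 11597 = -505848161/32234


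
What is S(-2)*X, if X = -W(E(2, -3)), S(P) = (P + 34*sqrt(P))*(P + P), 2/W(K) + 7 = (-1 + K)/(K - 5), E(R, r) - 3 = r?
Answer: 40/17 - 40*I*sqrt(2) ≈ 2.3529 - 56.569*I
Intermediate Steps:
E(R, r) = 3 + r
W(K) = 2/(-7 + (-1 + K)/(-5 + K)) (W(K) = 2/(-7 + (-1 + K)/(K - 5)) = 2/(-7 + (-1 + K)/(-5 + K)))
S(P) = 2*P*(P + 34*sqrt(P)) (S(P) = (P + 34*sqrt(P))*(2*P) = 2*P*(P + 34*sqrt(P)))
X = 5/17 (X = -(5 - (3 - 3))/(-17 + 3*(3 - 3)) = -(5 - 1*0)/(-17 + 3*0) = -(5 + 0)/(-17 + 0) = -5/(-17) = -(-1)*5/17 = -1*(-5/17) = 5/17 ≈ 0.29412)
S(-2)*X = (2*(-2)**2 + 68*(-2)**(3/2))*(5/17) = (2*4 + 68*(-2*I*sqrt(2)))*(5/17) = (8 - 136*I*sqrt(2))*(5/17) = 40/17 - 40*I*sqrt(2)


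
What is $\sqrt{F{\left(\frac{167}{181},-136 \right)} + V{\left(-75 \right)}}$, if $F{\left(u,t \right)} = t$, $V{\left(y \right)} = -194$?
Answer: $i \sqrt{330} \approx 18.166 i$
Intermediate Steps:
$\sqrt{F{\left(\frac{167}{181},-136 \right)} + V{\left(-75 \right)}} = \sqrt{-136 - 194} = \sqrt{-330} = i \sqrt{330}$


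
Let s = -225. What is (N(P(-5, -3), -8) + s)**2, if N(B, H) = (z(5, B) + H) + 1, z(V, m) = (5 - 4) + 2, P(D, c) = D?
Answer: 52441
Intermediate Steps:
z(V, m) = 3 (z(V, m) = 1 + 2 = 3)
N(B, H) = 4 + H (N(B, H) = (3 + H) + 1 = 4 + H)
(N(P(-5, -3), -8) + s)**2 = ((4 - 8) - 225)**2 = (-4 - 225)**2 = (-229)**2 = 52441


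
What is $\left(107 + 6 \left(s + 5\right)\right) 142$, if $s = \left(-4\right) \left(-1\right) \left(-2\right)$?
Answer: $12638$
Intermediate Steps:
$s = -8$ ($s = 4 \left(-2\right) = -8$)
$\left(107 + 6 \left(s + 5\right)\right) 142 = \left(107 + 6 \left(-8 + 5\right)\right) 142 = \left(107 + 6 \left(-3\right)\right) 142 = \left(107 - 18\right) 142 = 89 \cdot 142 = 12638$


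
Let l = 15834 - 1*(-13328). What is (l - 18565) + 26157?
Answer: 36754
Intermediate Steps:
l = 29162 (l = 15834 + 13328 = 29162)
(l - 18565) + 26157 = (29162 - 18565) + 26157 = 10597 + 26157 = 36754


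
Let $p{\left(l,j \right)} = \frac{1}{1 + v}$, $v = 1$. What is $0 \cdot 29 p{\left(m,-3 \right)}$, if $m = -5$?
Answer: $0$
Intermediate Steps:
$p{\left(l,j \right)} = \frac{1}{2}$ ($p{\left(l,j \right)} = \frac{1}{1 + 1} = \frac{1}{2}$)
$0 \cdot 29 p{\left(m,-3 \right)} = 0 \cdot 29 \cdot \frac{1}{2} = 0 \cdot \frac{1}{2} = 0$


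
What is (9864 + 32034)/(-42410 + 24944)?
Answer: -6983/2911 ≈ -2.3988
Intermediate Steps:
(9864 + 32034)/(-42410 + 24944) = 41898/(-17466) = 41898*(-1/17466) = -6983/2911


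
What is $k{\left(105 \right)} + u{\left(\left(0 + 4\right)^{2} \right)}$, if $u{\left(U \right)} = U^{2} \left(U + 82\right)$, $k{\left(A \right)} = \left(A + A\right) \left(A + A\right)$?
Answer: $69188$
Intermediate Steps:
$k{\left(A \right)} = 4 A^{2}$ ($k{\left(A \right)} = 2 A 2 A = 4 A^{2}$)
$u{\left(U \right)} = U^{2} \left(82 + U\right)$
$k{\left(105 \right)} + u{\left(\left(0 + 4\right)^{2} \right)} = 4 \cdot 105^{2} + \left(\left(0 + 4\right)^{2}\right)^{2} \left(82 + \left(0 + 4\right)^{2}\right) = 4 \cdot 11025 + \left(4^{2}\right)^{2} \left(82 + 4^{2}\right) = 44100 + 16^{2} \left(82 + 16\right) = 44100 + 256 \cdot 98 = 44100 + 25088 = 69188$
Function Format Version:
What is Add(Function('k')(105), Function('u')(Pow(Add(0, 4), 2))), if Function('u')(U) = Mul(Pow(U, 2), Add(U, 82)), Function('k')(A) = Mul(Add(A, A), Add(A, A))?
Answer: 69188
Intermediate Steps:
Function('k')(A) = Mul(4, Pow(A, 2)) (Function('k')(A) = Mul(Mul(2, A), Mul(2, A)) = Mul(4, Pow(A, 2)))
Function('u')(U) = Mul(Pow(U, 2), Add(82, U))
Add(Function('k')(105), Function('u')(Pow(Add(0, 4), 2))) = Add(Mul(4, Pow(105, 2)), Mul(Pow(Pow(Add(0, 4), 2), 2), Add(82, Pow(Add(0, 4), 2)))) = Add(Mul(4, 11025), Mul(Pow(Pow(4, 2), 2), Add(82, Pow(4, 2)))) = Add(44100, Mul(Pow(16, 2), Add(82, 16))) = Add(44100, Mul(256, 98)) = Add(44100, 25088) = 69188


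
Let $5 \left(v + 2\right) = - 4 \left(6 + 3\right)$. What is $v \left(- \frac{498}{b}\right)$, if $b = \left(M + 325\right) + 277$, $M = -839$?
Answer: $- \frac{7636}{395} \approx -19.332$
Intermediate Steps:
$b = -237$ ($b = \left(-839 + 325\right) + 277 = -514 + 277 = -237$)
$v = - \frac{46}{5}$ ($v = -2 + \frac{\left(-4\right) \left(6 + 3\right)}{5} = -2 + \frac{\left(-4\right) 9}{5} = -2 + \frac{1}{5} \left(-36\right) = -2 - \frac{36}{5} = - \frac{46}{5} \approx -9.2$)
$v \left(- \frac{498}{b}\right) = - \frac{46 \left(- \frac{498}{-237}\right)}{5} = - \frac{46 \left(\left(-498\right) \left(- \frac{1}{237}\right)\right)}{5} = \left(- \frac{46}{5}\right) \frac{166}{79} = - \frac{7636}{395}$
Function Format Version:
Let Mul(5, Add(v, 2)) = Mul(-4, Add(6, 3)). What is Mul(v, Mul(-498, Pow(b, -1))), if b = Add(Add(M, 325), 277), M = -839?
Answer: Rational(-7636, 395) ≈ -19.332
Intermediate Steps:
b = -237 (b = Add(Add(-839, 325), 277) = Add(-514, 277) = -237)
v = Rational(-46, 5) (v = Add(-2, Mul(Rational(1, 5), Mul(-4, Add(6, 3)))) = Add(-2, Mul(Rational(1, 5), Mul(-4, 9))) = Add(-2, Mul(Rational(1, 5), -36)) = Add(-2, Rational(-36, 5)) = Rational(-46, 5) ≈ -9.2000)
Mul(v, Mul(-498, Pow(b, -1))) = Mul(Rational(-46, 5), Mul(-498, Pow(-237, -1))) = Mul(Rational(-46, 5), Mul(-498, Rational(-1, 237))) = Mul(Rational(-46, 5), Rational(166, 79)) = Rational(-7636, 395)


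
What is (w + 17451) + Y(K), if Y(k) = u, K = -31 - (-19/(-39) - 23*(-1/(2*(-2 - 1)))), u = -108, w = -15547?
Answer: 1796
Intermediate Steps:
K = -719/26 (K = -31 - (-19*(-1/39) - 23/((-2*(-3)))) = -31 - (19/39 - 23/6) = -31 - 1*(-87/26) = -31 + 87/26 = -719/26 ≈ -27.654)
Y(k) = -108
(w + 17451) + Y(K) = (-15547 + 17451) - 108 = 1904 - 108 = 1796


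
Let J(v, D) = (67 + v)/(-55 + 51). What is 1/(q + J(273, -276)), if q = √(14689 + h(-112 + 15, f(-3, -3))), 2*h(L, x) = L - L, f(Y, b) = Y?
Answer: 85/7464 + √14689/7464 ≈ 0.027626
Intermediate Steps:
h(L, x) = 0 (h(L, x) = (L - L)/2 = (½)*0 = 0)
q = √14689 (q = √(14689 + 0) = √14689 ≈ 121.20)
J(v, D) = -67/4 - v/4 (J(v, D) = (67 + v)/(-4) = (67 + v)*(-¼) = -67/4 - v/4)
1/(q + J(273, -276)) = 1/(√14689 + (-67/4 - ¼*273)) = 1/(√14689 + (-67/4 - 273/4)) = 1/(√14689 - 85) = 1/(-85 + √14689)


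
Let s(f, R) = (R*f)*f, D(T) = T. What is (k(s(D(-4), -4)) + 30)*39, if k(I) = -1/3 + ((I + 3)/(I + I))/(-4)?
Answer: 590005/512 ≈ 1152.4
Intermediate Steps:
s(f, R) = R*f²
k(I) = -⅓ - (3 + I)/(8*I) (k(I) = -1*⅓ + ((3 + I)/((2*I)))*(-¼) = -⅓ + ((3 + I)*(1/(2*I)))*(-¼) = -⅓ + ((3 + I)/(2*I))*(-¼) = -⅓ - (3 + I)/(8*I))
(k(s(D(-4), -4)) + 30)*39 = ((-9 - (-44)*(-4)²)/(24*((-4*(-4)²))) + 30)*39 = ((-9 - (-44)*16)/(24*((-4*16))) + 30)*39 = ((1/24)*(-9 - 11*(-64))/(-64) + 30)*39 = ((1/24)*(-1/64)*(-9 + 704) + 30)*39 = ((1/24)*(-1/64)*695 + 30)*39 = (-695/1536 + 30)*39 = (45385/1536)*39 = 590005/512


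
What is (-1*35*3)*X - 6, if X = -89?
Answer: 9339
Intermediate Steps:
(-1*35*3)*X - 6 = (-1*35*3)*(-89) - 6 = -35*3*(-89) - 6 = -105*(-89) - 6 = 9345 - 6 = 9339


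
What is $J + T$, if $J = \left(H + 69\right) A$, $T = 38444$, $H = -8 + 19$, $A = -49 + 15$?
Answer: $35724$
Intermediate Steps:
$A = -34$
$H = 11$
$J = -2720$ ($J = \left(11 + 69\right) \left(-34\right) = 80 \left(-34\right) = -2720$)
$J + T = -2720 + 38444 = 35724$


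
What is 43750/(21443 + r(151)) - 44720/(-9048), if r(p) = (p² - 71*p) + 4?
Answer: 18222860/2916849 ≈ 6.2474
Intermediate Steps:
r(p) = 4 + p² - 71*p
43750/(21443 + r(151)) - 44720/(-9048) = 43750/(21443 + (4 + 151² - 71*151)) - 44720/(-9048) = 43750/(21443 + (4 + 22801 - 10721)) - 44720*(-1/9048) = 43750/(21443 + 12084) + 430/87 = 43750/33527 + 430/87 = 18222860/2916849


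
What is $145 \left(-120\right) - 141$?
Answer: $-17541$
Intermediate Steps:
$145 \left(-120\right) - 141 = -17400 - 141 = -17541$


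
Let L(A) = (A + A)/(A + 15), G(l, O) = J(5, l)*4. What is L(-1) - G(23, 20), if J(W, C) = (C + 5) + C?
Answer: -1429/7 ≈ -204.14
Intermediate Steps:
J(W, C) = 5 + 2*C (J(W, C) = (5 + C) + C = 5 + 2*C)
G(l, O) = 20 + 8*l (G(l, O) = (5 + 2*l)*4 = 20 + 8*l)
L(A) = 2*A/(15 + A) (L(A) = (2*A)/(15 + A) = 2*A/(15 + A))
L(-1) - G(23, 20) = 2*(-1)/(15 - 1) - (20 + 8*23) = 2*(-1)/14 - (20 + 184) = 2*(-1)*(1/14) - 1*204 = -⅐ - 204 = -1429/7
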